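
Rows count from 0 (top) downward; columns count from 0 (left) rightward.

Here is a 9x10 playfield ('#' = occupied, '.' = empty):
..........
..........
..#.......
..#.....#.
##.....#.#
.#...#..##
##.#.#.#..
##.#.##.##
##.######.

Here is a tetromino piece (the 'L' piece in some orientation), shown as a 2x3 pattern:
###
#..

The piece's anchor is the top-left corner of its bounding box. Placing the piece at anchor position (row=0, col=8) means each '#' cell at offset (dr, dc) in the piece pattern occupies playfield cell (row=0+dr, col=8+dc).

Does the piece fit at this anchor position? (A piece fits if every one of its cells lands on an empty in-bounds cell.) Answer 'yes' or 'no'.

Answer: no

Derivation:
Check each piece cell at anchor (0, 8):
  offset (0,0) -> (0,8): empty -> OK
  offset (0,1) -> (0,9): empty -> OK
  offset (0,2) -> (0,10): out of bounds -> FAIL
  offset (1,0) -> (1,8): empty -> OK
All cells valid: no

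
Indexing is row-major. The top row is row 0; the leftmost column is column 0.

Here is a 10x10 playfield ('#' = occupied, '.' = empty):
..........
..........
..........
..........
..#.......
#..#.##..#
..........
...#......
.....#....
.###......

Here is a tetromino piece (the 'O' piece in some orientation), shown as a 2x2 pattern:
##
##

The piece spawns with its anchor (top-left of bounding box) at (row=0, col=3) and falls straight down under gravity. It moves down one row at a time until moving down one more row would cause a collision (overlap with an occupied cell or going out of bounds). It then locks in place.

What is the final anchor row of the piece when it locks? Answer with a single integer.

Spawn at (row=0, col=3). Try each row:
  row 0: fits
  row 1: fits
  row 2: fits
  row 3: fits
  row 4: blocked -> lock at row 3

Answer: 3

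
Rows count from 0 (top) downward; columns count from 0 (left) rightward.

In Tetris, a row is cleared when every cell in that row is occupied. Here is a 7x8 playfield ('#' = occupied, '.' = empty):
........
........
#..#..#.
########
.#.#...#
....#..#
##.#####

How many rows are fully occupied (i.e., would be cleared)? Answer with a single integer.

Answer: 1

Derivation:
Check each row:
  row 0: 8 empty cells -> not full
  row 1: 8 empty cells -> not full
  row 2: 5 empty cells -> not full
  row 3: 0 empty cells -> FULL (clear)
  row 4: 5 empty cells -> not full
  row 5: 6 empty cells -> not full
  row 6: 1 empty cell -> not full
Total rows cleared: 1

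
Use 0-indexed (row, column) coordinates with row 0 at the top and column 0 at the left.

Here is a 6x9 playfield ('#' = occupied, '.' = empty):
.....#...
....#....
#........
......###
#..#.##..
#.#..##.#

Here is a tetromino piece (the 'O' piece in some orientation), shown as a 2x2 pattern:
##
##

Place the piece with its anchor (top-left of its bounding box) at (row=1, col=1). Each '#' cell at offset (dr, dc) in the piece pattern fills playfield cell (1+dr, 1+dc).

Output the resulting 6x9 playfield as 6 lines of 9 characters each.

Fill (1+0,1+0) = (1,1)
Fill (1+0,1+1) = (1,2)
Fill (1+1,1+0) = (2,1)
Fill (1+1,1+1) = (2,2)

Answer: .....#...
.##.#....
###......
......###
#..#.##..
#.#..##.#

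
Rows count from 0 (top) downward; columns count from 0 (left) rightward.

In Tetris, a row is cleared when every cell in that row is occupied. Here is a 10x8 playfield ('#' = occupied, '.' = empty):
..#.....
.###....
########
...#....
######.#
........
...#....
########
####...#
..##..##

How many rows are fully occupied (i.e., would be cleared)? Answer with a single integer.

Answer: 2

Derivation:
Check each row:
  row 0: 7 empty cells -> not full
  row 1: 5 empty cells -> not full
  row 2: 0 empty cells -> FULL (clear)
  row 3: 7 empty cells -> not full
  row 4: 1 empty cell -> not full
  row 5: 8 empty cells -> not full
  row 6: 7 empty cells -> not full
  row 7: 0 empty cells -> FULL (clear)
  row 8: 3 empty cells -> not full
  row 9: 4 empty cells -> not full
Total rows cleared: 2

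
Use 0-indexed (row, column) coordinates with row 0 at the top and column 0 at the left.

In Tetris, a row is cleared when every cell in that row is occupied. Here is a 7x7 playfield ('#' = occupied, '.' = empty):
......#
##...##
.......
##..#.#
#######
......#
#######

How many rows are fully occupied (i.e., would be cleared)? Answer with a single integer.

Answer: 2

Derivation:
Check each row:
  row 0: 6 empty cells -> not full
  row 1: 3 empty cells -> not full
  row 2: 7 empty cells -> not full
  row 3: 3 empty cells -> not full
  row 4: 0 empty cells -> FULL (clear)
  row 5: 6 empty cells -> not full
  row 6: 0 empty cells -> FULL (clear)
Total rows cleared: 2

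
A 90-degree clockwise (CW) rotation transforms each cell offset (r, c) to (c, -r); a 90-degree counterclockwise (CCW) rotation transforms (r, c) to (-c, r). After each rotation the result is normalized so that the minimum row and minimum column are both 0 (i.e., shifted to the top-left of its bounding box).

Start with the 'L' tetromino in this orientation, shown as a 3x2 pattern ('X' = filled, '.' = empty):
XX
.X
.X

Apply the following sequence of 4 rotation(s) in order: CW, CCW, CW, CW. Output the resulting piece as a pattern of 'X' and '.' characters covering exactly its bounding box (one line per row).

Answer: X.
X.
XX

Derivation:
Start:
XX
.X
.X
After rotation 1 (CW):
..X
XXX
After rotation 2 (CCW):
XX
.X
.X
After rotation 3 (CW):
..X
XXX
After rotation 4 (CW):
X.
X.
XX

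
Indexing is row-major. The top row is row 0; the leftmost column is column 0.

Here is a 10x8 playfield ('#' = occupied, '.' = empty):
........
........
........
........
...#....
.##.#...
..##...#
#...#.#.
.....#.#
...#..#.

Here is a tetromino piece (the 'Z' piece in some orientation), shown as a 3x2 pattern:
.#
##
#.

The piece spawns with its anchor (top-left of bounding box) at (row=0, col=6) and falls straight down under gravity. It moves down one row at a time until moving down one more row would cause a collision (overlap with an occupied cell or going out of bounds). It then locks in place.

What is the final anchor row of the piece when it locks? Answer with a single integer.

Spawn at (row=0, col=6). Try each row:
  row 0: fits
  row 1: fits
  row 2: fits
  row 3: fits
  row 4: fits
  row 5: blocked -> lock at row 4

Answer: 4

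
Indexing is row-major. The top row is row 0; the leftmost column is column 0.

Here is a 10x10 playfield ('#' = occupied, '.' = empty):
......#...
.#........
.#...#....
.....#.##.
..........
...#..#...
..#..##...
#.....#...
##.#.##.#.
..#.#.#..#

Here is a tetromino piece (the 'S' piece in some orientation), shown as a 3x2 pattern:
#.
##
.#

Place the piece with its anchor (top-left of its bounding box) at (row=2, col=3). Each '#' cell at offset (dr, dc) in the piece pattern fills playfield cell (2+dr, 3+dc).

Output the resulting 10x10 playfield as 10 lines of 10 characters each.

Fill (2+0,3+0) = (2,3)
Fill (2+1,3+0) = (3,3)
Fill (2+1,3+1) = (3,4)
Fill (2+2,3+1) = (4,4)

Answer: ......#...
.#........
.#.#.#....
...###.##.
....#.....
...#..#...
..#..##...
#.....#...
##.#.##.#.
..#.#.#..#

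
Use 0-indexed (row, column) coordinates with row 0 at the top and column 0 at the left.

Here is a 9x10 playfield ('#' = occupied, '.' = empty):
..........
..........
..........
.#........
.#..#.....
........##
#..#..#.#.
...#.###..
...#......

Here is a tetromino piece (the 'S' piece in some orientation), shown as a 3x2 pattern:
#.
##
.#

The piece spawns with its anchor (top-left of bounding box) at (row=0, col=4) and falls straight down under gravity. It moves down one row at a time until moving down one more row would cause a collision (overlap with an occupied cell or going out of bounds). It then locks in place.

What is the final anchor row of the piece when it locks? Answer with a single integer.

Spawn at (row=0, col=4). Try each row:
  row 0: fits
  row 1: fits
  row 2: fits
  row 3: blocked -> lock at row 2

Answer: 2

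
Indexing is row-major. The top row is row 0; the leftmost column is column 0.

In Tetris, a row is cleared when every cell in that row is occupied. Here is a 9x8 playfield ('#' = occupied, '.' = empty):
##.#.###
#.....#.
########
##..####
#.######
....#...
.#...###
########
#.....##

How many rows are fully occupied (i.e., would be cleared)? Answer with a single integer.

Answer: 2

Derivation:
Check each row:
  row 0: 2 empty cells -> not full
  row 1: 6 empty cells -> not full
  row 2: 0 empty cells -> FULL (clear)
  row 3: 2 empty cells -> not full
  row 4: 1 empty cell -> not full
  row 5: 7 empty cells -> not full
  row 6: 4 empty cells -> not full
  row 7: 0 empty cells -> FULL (clear)
  row 8: 5 empty cells -> not full
Total rows cleared: 2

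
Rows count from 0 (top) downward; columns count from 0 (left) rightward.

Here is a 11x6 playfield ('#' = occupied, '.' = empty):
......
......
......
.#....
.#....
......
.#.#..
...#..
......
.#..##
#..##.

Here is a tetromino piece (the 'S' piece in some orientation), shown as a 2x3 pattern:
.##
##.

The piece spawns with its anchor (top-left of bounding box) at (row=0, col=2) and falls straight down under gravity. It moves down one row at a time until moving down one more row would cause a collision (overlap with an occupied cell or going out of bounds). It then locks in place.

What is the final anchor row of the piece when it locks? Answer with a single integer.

Answer: 4

Derivation:
Spawn at (row=0, col=2). Try each row:
  row 0: fits
  row 1: fits
  row 2: fits
  row 3: fits
  row 4: fits
  row 5: blocked -> lock at row 4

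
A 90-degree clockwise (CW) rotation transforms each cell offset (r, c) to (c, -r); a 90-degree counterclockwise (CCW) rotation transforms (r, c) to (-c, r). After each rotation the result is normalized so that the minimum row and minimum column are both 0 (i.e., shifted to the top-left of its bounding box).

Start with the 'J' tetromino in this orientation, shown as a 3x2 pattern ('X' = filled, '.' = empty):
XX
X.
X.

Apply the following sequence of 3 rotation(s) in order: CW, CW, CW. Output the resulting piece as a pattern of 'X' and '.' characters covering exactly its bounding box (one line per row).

Answer: X..
XXX

Derivation:
Start:
XX
X.
X.
After rotation 1 (CW):
XXX
..X
After rotation 2 (CW):
.X
.X
XX
After rotation 3 (CW):
X..
XXX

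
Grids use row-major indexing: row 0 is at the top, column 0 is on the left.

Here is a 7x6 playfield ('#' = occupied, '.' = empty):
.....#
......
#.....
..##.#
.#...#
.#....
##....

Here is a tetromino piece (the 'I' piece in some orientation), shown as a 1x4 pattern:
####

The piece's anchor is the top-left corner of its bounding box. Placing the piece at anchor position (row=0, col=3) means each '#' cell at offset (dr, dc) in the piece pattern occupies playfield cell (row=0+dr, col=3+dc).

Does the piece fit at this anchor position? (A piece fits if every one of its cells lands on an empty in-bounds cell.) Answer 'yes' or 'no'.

Answer: no

Derivation:
Check each piece cell at anchor (0, 3):
  offset (0,0) -> (0,3): empty -> OK
  offset (0,1) -> (0,4): empty -> OK
  offset (0,2) -> (0,5): occupied ('#') -> FAIL
  offset (0,3) -> (0,6): out of bounds -> FAIL
All cells valid: no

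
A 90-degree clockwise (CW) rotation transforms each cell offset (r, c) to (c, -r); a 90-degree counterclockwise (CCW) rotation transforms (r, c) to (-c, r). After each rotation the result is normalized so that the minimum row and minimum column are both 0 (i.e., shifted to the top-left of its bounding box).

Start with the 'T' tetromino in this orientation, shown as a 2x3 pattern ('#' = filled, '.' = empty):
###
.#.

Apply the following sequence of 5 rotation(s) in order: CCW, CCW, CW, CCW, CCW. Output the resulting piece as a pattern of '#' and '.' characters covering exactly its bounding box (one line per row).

Answer: .#
##
.#

Derivation:
Start:
###
.#.
After rotation 1 (CCW):
#.
##
#.
After rotation 2 (CCW):
.#.
###
After rotation 3 (CW):
#.
##
#.
After rotation 4 (CCW):
.#.
###
After rotation 5 (CCW):
.#
##
.#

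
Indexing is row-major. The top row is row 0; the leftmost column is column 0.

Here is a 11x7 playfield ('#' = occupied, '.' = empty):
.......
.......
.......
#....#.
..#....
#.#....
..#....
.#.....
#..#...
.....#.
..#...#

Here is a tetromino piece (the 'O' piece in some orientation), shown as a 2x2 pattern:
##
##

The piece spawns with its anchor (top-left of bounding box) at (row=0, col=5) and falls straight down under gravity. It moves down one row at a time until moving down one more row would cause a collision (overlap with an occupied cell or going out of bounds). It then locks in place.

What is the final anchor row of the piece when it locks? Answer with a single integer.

Answer: 1

Derivation:
Spawn at (row=0, col=5). Try each row:
  row 0: fits
  row 1: fits
  row 2: blocked -> lock at row 1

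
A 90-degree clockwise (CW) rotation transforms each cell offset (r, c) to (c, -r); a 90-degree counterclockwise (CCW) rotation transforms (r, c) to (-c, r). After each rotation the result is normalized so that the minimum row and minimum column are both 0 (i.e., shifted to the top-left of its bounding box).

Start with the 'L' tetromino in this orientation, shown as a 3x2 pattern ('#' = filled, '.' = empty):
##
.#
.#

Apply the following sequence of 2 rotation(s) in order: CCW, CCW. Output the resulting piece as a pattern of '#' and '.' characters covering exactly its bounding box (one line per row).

Answer: #.
#.
##

Derivation:
Start:
##
.#
.#
After rotation 1 (CCW):
###
#..
After rotation 2 (CCW):
#.
#.
##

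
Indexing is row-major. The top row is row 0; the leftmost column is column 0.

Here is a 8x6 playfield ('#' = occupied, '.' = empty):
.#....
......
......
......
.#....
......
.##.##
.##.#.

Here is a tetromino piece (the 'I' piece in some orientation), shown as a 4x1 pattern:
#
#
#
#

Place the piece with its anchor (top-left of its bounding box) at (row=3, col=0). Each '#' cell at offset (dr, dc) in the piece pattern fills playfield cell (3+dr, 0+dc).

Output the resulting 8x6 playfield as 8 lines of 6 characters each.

Fill (3+0,0+0) = (3,0)
Fill (3+1,0+0) = (4,0)
Fill (3+2,0+0) = (5,0)
Fill (3+3,0+0) = (6,0)

Answer: .#....
......
......
#.....
##....
#.....
###.##
.##.#.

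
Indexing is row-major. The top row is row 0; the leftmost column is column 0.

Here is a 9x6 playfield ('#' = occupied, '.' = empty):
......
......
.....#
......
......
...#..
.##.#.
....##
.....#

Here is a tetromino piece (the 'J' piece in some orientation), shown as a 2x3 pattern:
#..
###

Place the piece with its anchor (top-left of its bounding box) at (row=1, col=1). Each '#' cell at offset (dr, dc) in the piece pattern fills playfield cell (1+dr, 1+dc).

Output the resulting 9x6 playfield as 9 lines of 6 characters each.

Fill (1+0,1+0) = (1,1)
Fill (1+1,1+0) = (2,1)
Fill (1+1,1+1) = (2,2)
Fill (1+1,1+2) = (2,3)

Answer: ......
.#....
.###.#
......
......
...#..
.##.#.
....##
.....#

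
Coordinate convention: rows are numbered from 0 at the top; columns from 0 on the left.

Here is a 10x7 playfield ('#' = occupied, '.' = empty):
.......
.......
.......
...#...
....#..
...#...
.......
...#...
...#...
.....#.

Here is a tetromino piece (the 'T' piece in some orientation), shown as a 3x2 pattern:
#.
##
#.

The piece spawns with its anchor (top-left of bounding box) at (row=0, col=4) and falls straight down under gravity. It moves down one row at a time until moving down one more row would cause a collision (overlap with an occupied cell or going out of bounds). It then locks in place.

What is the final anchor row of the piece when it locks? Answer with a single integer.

Answer: 1

Derivation:
Spawn at (row=0, col=4). Try each row:
  row 0: fits
  row 1: fits
  row 2: blocked -> lock at row 1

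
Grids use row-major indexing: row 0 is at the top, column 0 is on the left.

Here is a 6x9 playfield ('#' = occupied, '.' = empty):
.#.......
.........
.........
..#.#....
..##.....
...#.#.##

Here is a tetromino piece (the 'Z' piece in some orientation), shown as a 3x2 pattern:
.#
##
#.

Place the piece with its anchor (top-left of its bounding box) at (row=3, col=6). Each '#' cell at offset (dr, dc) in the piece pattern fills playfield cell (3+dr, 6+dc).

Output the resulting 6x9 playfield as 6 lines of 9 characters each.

Fill (3+0,6+1) = (3,7)
Fill (3+1,6+0) = (4,6)
Fill (3+1,6+1) = (4,7)
Fill (3+2,6+0) = (5,6)

Answer: .#.......
.........
.........
..#.#..#.
..##..##.
...#.####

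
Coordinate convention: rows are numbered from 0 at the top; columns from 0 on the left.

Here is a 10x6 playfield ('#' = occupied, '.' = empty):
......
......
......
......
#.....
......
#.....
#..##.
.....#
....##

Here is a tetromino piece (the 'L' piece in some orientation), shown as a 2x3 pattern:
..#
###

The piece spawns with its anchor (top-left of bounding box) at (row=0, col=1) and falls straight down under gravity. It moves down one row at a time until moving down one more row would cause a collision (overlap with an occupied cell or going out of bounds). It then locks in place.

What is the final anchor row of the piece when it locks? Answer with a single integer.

Answer: 5

Derivation:
Spawn at (row=0, col=1). Try each row:
  row 0: fits
  row 1: fits
  row 2: fits
  row 3: fits
  row 4: fits
  row 5: fits
  row 6: blocked -> lock at row 5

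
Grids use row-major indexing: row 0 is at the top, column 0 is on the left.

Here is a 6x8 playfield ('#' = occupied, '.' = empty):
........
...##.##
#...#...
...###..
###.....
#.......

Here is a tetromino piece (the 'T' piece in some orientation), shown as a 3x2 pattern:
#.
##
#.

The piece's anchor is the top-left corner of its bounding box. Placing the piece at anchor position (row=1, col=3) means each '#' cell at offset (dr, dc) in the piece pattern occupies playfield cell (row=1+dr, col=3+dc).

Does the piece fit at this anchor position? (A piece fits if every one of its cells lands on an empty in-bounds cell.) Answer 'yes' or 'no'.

Check each piece cell at anchor (1, 3):
  offset (0,0) -> (1,3): occupied ('#') -> FAIL
  offset (1,0) -> (2,3): empty -> OK
  offset (1,1) -> (2,4): occupied ('#') -> FAIL
  offset (2,0) -> (3,3): occupied ('#') -> FAIL
All cells valid: no

Answer: no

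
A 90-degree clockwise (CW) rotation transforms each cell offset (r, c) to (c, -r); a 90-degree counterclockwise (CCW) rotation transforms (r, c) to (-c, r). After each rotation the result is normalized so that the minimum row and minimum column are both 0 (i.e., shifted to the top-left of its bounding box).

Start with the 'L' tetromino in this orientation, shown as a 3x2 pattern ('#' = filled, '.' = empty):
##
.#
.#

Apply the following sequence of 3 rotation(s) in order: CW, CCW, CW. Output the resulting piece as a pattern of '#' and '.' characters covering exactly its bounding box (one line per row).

Start:
##
.#
.#
After rotation 1 (CW):
..#
###
After rotation 2 (CCW):
##
.#
.#
After rotation 3 (CW):
..#
###

Answer: ..#
###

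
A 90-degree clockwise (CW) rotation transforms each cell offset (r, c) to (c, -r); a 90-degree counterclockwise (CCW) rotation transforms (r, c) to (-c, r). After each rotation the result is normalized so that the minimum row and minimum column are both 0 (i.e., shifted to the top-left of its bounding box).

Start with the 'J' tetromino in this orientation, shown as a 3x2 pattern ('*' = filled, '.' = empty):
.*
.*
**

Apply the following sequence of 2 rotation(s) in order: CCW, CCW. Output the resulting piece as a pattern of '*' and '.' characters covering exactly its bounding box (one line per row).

Start:
.*
.*
**
After rotation 1 (CCW):
***
..*
After rotation 2 (CCW):
**
*.
*.

Answer: **
*.
*.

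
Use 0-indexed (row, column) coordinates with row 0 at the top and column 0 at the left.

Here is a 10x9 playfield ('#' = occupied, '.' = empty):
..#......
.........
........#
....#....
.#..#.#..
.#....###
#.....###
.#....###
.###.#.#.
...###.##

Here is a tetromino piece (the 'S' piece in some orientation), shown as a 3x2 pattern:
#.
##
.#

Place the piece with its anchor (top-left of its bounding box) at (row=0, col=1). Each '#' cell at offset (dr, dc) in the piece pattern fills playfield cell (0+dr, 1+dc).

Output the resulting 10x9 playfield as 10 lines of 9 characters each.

Answer: .##......
.##......
..#.....#
....#....
.#..#.#..
.#....###
#.....###
.#....###
.###.#.#.
...###.##

Derivation:
Fill (0+0,1+0) = (0,1)
Fill (0+1,1+0) = (1,1)
Fill (0+1,1+1) = (1,2)
Fill (0+2,1+1) = (2,2)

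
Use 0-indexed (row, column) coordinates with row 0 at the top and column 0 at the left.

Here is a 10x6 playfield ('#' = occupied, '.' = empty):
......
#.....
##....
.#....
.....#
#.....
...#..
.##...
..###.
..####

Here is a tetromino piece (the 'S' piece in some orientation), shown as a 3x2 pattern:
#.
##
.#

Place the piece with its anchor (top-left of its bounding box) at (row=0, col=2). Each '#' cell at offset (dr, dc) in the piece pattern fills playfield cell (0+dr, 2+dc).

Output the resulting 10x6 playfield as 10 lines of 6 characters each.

Answer: ..#...
#.##..
##.#..
.#....
.....#
#.....
...#..
.##...
..###.
..####

Derivation:
Fill (0+0,2+0) = (0,2)
Fill (0+1,2+0) = (1,2)
Fill (0+1,2+1) = (1,3)
Fill (0+2,2+1) = (2,3)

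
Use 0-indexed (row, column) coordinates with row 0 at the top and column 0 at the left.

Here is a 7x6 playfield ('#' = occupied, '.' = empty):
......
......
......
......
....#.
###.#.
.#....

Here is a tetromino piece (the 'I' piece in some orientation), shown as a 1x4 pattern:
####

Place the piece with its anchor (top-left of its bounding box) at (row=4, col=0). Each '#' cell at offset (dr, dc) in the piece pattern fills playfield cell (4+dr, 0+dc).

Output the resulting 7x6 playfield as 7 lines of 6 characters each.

Fill (4+0,0+0) = (4,0)
Fill (4+0,0+1) = (4,1)
Fill (4+0,0+2) = (4,2)
Fill (4+0,0+3) = (4,3)

Answer: ......
......
......
......
#####.
###.#.
.#....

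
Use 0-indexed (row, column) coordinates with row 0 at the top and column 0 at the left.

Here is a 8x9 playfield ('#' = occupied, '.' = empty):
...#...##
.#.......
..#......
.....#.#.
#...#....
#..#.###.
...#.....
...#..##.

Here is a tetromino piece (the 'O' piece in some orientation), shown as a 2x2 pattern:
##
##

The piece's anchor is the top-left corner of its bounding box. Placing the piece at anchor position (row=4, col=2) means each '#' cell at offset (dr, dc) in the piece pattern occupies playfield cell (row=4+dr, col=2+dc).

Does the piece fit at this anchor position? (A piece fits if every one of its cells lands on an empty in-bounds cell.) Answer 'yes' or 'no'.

Check each piece cell at anchor (4, 2):
  offset (0,0) -> (4,2): empty -> OK
  offset (0,1) -> (4,3): empty -> OK
  offset (1,0) -> (5,2): empty -> OK
  offset (1,1) -> (5,3): occupied ('#') -> FAIL
All cells valid: no

Answer: no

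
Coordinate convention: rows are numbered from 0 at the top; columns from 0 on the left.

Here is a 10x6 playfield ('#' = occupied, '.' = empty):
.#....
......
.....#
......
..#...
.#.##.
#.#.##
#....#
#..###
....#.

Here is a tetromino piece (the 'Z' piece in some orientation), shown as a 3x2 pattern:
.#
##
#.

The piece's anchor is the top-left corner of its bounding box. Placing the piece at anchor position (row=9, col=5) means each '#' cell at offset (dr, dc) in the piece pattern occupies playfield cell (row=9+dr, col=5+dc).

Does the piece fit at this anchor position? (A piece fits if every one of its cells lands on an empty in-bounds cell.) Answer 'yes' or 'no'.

Answer: no

Derivation:
Check each piece cell at anchor (9, 5):
  offset (0,1) -> (9,6): out of bounds -> FAIL
  offset (1,0) -> (10,5): out of bounds -> FAIL
  offset (1,1) -> (10,6): out of bounds -> FAIL
  offset (2,0) -> (11,5): out of bounds -> FAIL
All cells valid: no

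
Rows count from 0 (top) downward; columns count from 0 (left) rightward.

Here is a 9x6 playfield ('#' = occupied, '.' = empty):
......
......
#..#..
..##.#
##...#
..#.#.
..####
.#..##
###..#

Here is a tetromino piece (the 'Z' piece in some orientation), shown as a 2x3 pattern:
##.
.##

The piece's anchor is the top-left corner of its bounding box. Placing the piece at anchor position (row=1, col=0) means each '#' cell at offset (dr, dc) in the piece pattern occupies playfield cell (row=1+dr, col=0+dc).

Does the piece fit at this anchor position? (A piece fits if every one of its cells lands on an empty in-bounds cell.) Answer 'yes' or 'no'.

Answer: yes

Derivation:
Check each piece cell at anchor (1, 0):
  offset (0,0) -> (1,0): empty -> OK
  offset (0,1) -> (1,1): empty -> OK
  offset (1,1) -> (2,1): empty -> OK
  offset (1,2) -> (2,2): empty -> OK
All cells valid: yes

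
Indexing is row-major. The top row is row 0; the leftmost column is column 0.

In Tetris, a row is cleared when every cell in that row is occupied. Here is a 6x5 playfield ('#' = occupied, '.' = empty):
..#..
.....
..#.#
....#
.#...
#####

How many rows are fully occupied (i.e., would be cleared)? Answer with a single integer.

Answer: 1

Derivation:
Check each row:
  row 0: 4 empty cells -> not full
  row 1: 5 empty cells -> not full
  row 2: 3 empty cells -> not full
  row 3: 4 empty cells -> not full
  row 4: 4 empty cells -> not full
  row 5: 0 empty cells -> FULL (clear)
Total rows cleared: 1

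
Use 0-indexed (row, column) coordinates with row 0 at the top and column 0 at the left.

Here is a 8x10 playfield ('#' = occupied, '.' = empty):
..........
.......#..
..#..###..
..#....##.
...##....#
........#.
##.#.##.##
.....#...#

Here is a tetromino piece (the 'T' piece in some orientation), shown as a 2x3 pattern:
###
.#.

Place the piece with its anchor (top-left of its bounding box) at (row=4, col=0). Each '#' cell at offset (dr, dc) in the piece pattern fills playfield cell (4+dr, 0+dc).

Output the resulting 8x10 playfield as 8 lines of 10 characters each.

Answer: ..........
.......#..
..#..###..
..#....##.
#####....#
.#......#.
##.#.##.##
.....#...#

Derivation:
Fill (4+0,0+0) = (4,0)
Fill (4+0,0+1) = (4,1)
Fill (4+0,0+2) = (4,2)
Fill (4+1,0+1) = (5,1)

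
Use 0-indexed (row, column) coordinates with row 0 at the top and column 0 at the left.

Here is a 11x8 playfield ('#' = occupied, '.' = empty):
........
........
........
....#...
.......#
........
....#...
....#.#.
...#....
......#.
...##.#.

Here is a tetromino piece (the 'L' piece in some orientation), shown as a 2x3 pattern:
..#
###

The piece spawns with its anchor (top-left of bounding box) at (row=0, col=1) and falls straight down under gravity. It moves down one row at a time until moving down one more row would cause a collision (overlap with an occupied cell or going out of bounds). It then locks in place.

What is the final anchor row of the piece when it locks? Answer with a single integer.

Spawn at (row=0, col=1). Try each row:
  row 0: fits
  row 1: fits
  row 2: fits
  row 3: fits
  row 4: fits
  row 5: fits
  row 6: fits
  row 7: blocked -> lock at row 6

Answer: 6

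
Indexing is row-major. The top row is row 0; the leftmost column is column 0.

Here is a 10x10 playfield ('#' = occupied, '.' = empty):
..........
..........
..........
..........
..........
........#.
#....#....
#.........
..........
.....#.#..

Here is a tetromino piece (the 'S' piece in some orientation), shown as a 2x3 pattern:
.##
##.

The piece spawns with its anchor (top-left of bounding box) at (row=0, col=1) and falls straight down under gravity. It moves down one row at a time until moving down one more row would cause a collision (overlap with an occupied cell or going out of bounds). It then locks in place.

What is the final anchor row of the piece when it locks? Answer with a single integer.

Spawn at (row=0, col=1). Try each row:
  row 0: fits
  row 1: fits
  row 2: fits
  row 3: fits
  row 4: fits
  row 5: fits
  row 6: fits
  row 7: fits
  row 8: fits
  row 9: blocked -> lock at row 8

Answer: 8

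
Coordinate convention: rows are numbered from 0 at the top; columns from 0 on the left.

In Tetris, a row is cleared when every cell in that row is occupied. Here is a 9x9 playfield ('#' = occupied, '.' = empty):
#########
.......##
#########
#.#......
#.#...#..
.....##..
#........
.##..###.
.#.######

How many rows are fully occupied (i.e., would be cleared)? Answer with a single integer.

Check each row:
  row 0: 0 empty cells -> FULL (clear)
  row 1: 7 empty cells -> not full
  row 2: 0 empty cells -> FULL (clear)
  row 3: 7 empty cells -> not full
  row 4: 6 empty cells -> not full
  row 5: 7 empty cells -> not full
  row 6: 8 empty cells -> not full
  row 7: 4 empty cells -> not full
  row 8: 2 empty cells -> not full
Total rows cleared: 2

Answer: 2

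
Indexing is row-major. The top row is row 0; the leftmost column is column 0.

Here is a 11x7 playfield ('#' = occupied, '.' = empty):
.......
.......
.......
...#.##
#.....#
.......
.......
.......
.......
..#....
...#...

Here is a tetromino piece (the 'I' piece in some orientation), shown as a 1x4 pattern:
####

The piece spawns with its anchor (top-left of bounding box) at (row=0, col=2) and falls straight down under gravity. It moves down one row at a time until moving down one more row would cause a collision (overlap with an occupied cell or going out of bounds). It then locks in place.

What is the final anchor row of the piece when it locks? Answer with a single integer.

Spawn at (row=0, col=2). Try each row:
  row 0: fits
  row 1: fits
  row 2: fits
  row 3: blocked -> lock at row 2

Answer: 2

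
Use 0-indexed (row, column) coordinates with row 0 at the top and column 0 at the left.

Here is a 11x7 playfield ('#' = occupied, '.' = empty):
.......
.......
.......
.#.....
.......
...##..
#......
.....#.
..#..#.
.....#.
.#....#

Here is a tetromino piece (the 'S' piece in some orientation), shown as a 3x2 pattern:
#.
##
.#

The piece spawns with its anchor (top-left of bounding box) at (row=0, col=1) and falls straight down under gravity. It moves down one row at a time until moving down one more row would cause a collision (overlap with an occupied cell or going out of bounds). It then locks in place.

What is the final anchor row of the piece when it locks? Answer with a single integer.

Spawn at (row=0, col=1). Try each row:
  row 0: fits
  row 1: fits
  row 2: blocked -> lock at row 1

Answer: 1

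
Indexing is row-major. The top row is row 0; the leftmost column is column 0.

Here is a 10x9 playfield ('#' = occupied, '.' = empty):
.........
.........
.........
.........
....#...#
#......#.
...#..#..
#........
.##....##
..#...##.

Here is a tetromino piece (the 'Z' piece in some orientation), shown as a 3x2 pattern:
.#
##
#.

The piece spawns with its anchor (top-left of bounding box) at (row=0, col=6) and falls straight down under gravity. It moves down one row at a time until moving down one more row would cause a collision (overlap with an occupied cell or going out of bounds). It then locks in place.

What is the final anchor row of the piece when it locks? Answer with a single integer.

Spawn at (row=0, col=6). Try each row:
  row 0: fits
  row 1: fits
  row 2: fits
  row 3: fits
  row 4: blocked -> lock at row 3

Answer: 3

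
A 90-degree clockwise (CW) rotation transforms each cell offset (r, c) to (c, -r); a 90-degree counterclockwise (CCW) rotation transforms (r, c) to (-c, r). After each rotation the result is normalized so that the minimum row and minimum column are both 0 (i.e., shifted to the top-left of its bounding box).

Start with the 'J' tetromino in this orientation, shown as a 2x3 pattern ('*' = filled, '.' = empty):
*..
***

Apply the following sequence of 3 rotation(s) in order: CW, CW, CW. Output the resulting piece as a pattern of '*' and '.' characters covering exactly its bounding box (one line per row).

Answer: .*
.*
**

Derivation:
Start:
*..
***
After rotation 1 (CW):
**
*.
*.
After rotation 2 (CW):
***
..*
After rotation 3 (CW):
.*
.*
**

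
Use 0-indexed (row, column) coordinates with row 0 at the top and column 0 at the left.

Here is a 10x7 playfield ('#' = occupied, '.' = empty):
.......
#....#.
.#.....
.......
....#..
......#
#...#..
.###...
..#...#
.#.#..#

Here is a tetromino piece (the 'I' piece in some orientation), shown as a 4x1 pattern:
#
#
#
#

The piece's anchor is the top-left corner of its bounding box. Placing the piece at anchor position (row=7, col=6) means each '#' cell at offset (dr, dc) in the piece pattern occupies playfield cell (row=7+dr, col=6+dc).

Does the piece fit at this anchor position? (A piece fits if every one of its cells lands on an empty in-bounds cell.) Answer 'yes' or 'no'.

Answer: no

Derivation:
Check each piece cell at anchor (7, 6):
  offset (0,0) -> (7,6): empty -> OK
  offset (1,0) -> (8,6): occupied ('#') -> FAIL
  offset (2,0) -> (9,6): occupied ('#') -> FAIL
  offset (3,0) -> (10,6): out of bounds -> FAIL
All cells valid: no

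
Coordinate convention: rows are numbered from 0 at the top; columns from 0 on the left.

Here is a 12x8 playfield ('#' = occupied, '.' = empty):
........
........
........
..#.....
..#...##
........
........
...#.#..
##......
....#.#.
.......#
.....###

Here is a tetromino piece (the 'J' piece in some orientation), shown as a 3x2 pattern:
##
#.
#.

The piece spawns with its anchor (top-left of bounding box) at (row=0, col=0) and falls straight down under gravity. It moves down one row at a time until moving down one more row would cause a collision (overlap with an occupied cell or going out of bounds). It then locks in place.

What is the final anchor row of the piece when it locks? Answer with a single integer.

Spawn at (row=0, col=0). Try each row:
  row 0: fits
  row 1: fits
  row 2: fits
  row 3: fits
  row 4: fits
  row 5: fits
  row 6: blocked -> lock at row 5

Answer: 5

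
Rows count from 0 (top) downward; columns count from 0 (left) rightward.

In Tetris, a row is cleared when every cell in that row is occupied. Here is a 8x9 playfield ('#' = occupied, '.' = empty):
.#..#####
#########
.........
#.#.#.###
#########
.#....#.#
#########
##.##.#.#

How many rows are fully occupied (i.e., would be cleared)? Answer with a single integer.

Check each row:
  row 0: 3 empty cells -> not full
  row 1: 0 empty cells -> FULL (clear)
  row 2: 9 empty cells -> not full
  row 3: 3 empty cells -> not full
  row 4: 0 empty cells -> FULL (clear)
  row 5: 6 empty cells -> not full
  row 6: 0 empty cells -> FULL (clear)
  row 7: 3 empty cells -> not full
Total rows cleared: 3

Answer: 3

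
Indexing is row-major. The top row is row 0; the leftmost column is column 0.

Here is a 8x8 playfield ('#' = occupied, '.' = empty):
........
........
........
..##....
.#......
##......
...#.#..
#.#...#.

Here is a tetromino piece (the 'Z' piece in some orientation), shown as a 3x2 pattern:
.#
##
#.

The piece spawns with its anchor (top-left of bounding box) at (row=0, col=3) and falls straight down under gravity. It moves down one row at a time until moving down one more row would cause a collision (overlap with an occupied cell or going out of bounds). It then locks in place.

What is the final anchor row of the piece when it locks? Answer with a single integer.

Answer: 0

Derivation:
Spawn at (row=0, col=3). Try each row:
  row 0: fits
  row 1: blocked -> lock at row 0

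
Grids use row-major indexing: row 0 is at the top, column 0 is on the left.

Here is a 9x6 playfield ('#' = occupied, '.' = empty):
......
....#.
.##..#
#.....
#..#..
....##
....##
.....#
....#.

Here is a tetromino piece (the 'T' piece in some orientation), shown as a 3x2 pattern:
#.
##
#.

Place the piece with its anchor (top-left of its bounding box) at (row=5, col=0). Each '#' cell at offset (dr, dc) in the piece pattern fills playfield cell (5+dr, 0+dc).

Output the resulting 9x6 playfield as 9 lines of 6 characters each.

Fill (5+0,0+0) = (5,0)
Fill (5+1,0+0) = (6,0)
Fill (5+1,0+1) = (6,1)
Fill (5+2,0+0) = (7,0)

Answer: ......
....#.
.##..#
#.....
#..#..
#...##
##..##
#....#
....#.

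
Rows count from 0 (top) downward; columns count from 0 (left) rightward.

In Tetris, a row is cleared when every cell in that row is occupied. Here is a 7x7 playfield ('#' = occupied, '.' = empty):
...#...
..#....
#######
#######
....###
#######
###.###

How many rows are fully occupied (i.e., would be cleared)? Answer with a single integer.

Check each row:
  row 0: 6 empty cells -> not full
  row 1: 6 empty cells -> not full
  row 2: 0 empty cells -> FULL (clear)
  row 3: 0 empty cells -> FULL (clear)
  row 4: 4 empty cells -> not full
  row 5: 0 empty cells -> FULL (clear)
  row 6: 1 empty cell -> not full
Total rows cleared: 3

Answer: 3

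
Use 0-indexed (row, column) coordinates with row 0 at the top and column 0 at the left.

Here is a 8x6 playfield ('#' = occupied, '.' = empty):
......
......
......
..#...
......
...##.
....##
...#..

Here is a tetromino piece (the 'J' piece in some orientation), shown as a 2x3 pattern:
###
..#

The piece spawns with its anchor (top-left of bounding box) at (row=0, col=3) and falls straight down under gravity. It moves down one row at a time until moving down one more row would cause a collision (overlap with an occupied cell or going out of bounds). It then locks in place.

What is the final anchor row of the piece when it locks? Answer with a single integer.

Spawn at (row=0, col=3). Try each row:
  row 0: fits
  row 1: fits
  row 2: fits
  row 3: fits
  row 4: fits
  row 5: blocked -> lock at row 4

Answer: 4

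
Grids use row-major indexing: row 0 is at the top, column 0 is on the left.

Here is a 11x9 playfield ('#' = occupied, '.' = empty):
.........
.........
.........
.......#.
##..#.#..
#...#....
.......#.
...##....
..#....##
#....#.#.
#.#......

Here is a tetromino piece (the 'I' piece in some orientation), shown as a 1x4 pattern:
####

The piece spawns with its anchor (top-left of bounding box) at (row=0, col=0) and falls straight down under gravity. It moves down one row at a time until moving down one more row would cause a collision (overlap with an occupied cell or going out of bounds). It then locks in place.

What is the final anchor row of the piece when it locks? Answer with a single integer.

Answer: 3

Derivation:
Spawn at (row=0, col=0). Try each row:
  row 0: fits
  row 1: fits
  row 2: fits
  row 3: fits
  row 4: blocked -> lock at row 3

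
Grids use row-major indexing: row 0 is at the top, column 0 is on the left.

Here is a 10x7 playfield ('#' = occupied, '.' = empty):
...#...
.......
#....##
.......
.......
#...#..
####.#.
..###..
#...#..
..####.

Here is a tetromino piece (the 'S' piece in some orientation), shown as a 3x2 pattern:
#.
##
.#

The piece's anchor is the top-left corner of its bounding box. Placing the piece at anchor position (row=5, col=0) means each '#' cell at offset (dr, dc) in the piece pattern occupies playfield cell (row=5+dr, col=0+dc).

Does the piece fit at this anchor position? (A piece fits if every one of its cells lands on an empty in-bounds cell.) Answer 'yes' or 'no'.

Check each piece cell at anchor (5, 0):
  offset (0,0) -> (5,0): occupied ('#') -> FAIL
  offset (1,0) -> (6,0): occupied ('#') -> FAIL
  offset (1,1) -> (6,1): occupied ('#') -> FAIL
  offset (2,1) -> (7,1): empty -> OK
All cells valid: no

Answer: no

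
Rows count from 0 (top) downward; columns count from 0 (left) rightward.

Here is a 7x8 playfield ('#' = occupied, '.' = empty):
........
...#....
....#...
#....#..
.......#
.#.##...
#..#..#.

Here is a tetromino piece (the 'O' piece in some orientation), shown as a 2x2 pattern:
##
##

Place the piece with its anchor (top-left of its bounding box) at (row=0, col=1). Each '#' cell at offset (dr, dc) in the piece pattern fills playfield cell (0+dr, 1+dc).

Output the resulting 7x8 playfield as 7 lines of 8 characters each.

Fill (0+0,1+0) = (0,1)
Fill (0+0,1+1) = (0,2)
Fill (0+1,1+0) = (1,1)
Fill (0+1,1+1) = (1,2)

Answer: .##.....
.###....
....#...
#....#..
.......#
.#.##...
#..#..#.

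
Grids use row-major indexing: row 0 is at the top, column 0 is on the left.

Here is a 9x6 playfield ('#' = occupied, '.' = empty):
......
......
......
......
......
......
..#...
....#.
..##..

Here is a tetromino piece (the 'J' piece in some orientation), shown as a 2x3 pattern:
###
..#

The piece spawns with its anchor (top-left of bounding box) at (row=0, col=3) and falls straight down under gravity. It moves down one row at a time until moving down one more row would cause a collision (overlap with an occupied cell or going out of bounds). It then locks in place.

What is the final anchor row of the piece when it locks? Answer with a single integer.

Spawn at (row=0, col=3). Try each row:
  row 0: fits
  row 1: fits
  row 2: fits
  row 3: fits
  row 4: fits
  row 5: fits
  row 6: fits
  row 7: blocked -> lock at row 6

Answer: 6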